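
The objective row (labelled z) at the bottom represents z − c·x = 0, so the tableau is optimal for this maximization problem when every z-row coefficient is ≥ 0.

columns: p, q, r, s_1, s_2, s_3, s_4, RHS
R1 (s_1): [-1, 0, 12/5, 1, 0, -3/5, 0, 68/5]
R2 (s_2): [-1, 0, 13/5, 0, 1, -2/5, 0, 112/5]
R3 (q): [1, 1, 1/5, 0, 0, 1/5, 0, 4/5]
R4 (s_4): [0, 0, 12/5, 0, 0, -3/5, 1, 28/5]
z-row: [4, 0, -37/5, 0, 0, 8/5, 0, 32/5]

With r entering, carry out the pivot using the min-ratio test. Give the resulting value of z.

Ratio test on column r — row 1: (68/5)/(12/5) = 17/3; row 2: (112/5)/(13/5) = 112/13; row 3: (4/5)/(1/5) = 4; row 4: (28/5)/(12/5) = 7/3. Minimum is 7/3 at row 4 (s_4 leaves); pivot element 12/5.
Pivot on row 4; the z-row RHS becomes 32/5 − (-37/5)·(7/3) = 71/3.

71/3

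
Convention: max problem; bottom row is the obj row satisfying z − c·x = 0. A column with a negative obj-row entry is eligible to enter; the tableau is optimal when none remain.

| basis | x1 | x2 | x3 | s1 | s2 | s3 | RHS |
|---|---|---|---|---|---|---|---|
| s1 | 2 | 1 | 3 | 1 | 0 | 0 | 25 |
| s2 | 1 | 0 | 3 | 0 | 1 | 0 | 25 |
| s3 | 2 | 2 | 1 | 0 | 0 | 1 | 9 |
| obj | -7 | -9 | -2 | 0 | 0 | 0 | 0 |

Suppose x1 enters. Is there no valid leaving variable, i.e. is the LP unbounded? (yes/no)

Column x1 has positive entries in row(s) 1, 2, 3, so the ratio test bounds it — not unbounded.

no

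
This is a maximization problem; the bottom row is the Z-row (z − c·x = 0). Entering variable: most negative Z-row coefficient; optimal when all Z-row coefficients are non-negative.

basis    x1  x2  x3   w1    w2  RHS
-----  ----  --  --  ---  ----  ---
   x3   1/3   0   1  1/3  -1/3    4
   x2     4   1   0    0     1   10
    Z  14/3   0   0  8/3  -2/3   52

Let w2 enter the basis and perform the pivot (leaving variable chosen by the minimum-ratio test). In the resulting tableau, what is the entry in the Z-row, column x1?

Ratio test on column w2 — row 1: entry -1/3 ≤ 0; row 2: 10/1 = 10. Minimum is 10 at row 2 (x2 leaves); pivot element 1.
Divide row 2 by 1; eliminate column w2 from the other rows.
Z-row update in column x1: 14/3 − (-2/3)·4 = 22/3.

22/3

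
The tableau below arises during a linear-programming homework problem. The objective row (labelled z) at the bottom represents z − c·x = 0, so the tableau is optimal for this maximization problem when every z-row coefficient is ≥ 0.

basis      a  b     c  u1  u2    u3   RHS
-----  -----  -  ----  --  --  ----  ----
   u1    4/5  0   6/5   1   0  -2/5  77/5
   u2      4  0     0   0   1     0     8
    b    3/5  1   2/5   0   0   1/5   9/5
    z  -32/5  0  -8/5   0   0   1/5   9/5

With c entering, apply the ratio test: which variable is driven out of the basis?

b

Column c entries and ratios — u1: (77/5)/(6/5) = 77/6; u2: 0 ≤ 0, skip; b: (9/5)/(2/5) = 9/2.
Smallest ratio is 9/2 in the row of b, so b leaves.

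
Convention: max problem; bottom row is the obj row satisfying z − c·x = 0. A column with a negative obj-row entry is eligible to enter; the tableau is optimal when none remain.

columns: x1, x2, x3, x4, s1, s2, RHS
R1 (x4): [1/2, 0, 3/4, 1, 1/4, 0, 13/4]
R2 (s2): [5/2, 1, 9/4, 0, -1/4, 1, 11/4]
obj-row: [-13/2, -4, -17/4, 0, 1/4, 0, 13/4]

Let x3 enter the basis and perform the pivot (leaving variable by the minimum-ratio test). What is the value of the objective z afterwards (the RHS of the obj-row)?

Ratio test on column x3 — row 1: (13/4)/(3/4) = 13/3; row 2: (11/4)/(9/4) = 11/9. Minimum is 11/9 at row 2 (s2 leaves); pivot element 9/4.
Pivot on row 2; the obj-row RHS becomes 13/4 − (-17/4)·(11/9) = 76/9.

76/9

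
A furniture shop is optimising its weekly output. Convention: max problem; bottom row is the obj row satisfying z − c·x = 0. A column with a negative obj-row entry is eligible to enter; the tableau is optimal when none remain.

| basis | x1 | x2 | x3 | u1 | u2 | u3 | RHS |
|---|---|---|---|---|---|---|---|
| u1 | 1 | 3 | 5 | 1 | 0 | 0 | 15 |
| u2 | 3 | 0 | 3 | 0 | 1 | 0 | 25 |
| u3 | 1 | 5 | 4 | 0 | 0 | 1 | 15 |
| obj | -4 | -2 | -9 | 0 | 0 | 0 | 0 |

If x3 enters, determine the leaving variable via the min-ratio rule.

Column x3 entries and ratios — u1: 15/5 = 3; u2: 25/3 = 25/3; u3: 15/4 = 15/4.
Smallest ratio is 3 in the row of u1, so u1 leaves.

u1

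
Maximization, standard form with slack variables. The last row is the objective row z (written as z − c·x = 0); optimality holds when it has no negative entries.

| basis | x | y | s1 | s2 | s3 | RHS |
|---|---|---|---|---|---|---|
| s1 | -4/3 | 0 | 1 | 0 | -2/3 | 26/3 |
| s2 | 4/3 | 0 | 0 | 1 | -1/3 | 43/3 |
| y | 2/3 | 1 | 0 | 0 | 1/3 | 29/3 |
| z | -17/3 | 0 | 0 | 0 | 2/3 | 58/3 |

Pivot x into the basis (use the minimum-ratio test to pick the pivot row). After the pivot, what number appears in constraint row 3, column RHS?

Ratio test on column x — row 1: entry -4/3 ≤ 0; row 2: (43/3)/(4/3) = 43/4; row 3: (29/3)/(2/3) = 29/2. Minimum is 43/4 at row 2 (s2 leaves); pivot element 4/3.
Divide row 2 by 4/3; eliminate column x from the other rows.
Row 3 update in column RHS: 29/3 − (2/3)·(43/4) = 5/2.

5/2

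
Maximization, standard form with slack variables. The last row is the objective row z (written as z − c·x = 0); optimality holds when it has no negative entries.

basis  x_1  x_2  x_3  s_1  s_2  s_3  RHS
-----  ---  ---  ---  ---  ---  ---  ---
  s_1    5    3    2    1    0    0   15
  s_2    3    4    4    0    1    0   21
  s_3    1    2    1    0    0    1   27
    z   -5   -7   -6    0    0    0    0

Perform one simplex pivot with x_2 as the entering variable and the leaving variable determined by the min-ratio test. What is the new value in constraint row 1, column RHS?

5

Ratio test on column x_2 — row 1: 15/3 = 5; row 2: 21/4 = 21/4; row 3: 27/2 = 27/2. Minimum is 5 at row 1 (s_1 leaves); pivot element 3.
Divide row 1 by 3; eliminate column x_2 from the other rows.
In the new row 1, the RHS entry is the old entry divided by the pivot: 15/3 = 5.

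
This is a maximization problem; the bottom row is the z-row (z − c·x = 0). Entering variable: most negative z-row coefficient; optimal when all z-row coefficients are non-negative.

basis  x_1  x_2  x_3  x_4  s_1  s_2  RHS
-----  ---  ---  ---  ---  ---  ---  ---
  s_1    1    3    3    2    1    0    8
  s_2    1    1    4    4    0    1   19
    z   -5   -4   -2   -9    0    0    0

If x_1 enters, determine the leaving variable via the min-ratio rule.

s_1

Column x_1 entries and ratios — s_1: 8/1 = 8; s_2: 19/1 = 19.
Smallest ratio is 8 in the row of s_1, so s_1 leaves.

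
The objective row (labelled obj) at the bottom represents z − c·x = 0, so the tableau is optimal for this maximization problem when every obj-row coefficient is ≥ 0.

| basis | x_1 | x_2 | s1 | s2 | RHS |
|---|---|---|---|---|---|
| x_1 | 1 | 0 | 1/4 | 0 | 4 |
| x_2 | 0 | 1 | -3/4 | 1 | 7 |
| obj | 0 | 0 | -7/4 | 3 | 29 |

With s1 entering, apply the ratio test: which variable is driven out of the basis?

x_1

Column s1 entries and ratios — x_1: 4/(1/4) = 16; x_2: -3/4 ≤ 0, skip.
Smallest ratio is 16 in the row of x_1, so x_1 leaves.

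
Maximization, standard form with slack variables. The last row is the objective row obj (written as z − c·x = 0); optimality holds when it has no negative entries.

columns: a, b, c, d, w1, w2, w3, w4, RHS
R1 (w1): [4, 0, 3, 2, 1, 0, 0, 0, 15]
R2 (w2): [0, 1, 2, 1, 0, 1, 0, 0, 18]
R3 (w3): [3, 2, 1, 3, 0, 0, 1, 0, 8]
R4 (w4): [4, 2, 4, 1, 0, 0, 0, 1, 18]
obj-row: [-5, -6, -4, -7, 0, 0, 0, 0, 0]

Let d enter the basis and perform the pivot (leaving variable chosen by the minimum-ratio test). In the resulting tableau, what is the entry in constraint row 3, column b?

2/3

Ratio test on column d — row 1: 15/2 = 15/2; row 2: 18/1 = 18; row 3: 8/3 = 8/3; row 4: 18/1 = 18. Minimum is 8/3 at row 3 (w3 leaves); pivot element 3.
Divide row 3 by 3; eliminate column d from the other rows.
In the new row 3, the b entry is the old entry divided by the pivot: 2/3 = 2/3.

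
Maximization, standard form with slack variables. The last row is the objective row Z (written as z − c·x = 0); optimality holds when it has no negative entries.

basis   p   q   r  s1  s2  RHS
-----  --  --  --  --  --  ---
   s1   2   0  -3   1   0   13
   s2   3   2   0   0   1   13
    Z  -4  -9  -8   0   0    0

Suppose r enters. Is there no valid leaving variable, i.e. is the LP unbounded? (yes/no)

yes

Every constraint-row entry in column r is ≤ 0, so increasing r is unbounded.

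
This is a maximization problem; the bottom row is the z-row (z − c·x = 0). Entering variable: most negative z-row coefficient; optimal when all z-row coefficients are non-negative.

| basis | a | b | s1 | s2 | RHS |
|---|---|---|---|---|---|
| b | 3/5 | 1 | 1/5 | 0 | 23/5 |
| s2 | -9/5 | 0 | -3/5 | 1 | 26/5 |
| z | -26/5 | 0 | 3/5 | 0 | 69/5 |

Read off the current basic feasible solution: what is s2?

26/5

s2 is basic (row 2); its value is the RHS of that row, 26/5.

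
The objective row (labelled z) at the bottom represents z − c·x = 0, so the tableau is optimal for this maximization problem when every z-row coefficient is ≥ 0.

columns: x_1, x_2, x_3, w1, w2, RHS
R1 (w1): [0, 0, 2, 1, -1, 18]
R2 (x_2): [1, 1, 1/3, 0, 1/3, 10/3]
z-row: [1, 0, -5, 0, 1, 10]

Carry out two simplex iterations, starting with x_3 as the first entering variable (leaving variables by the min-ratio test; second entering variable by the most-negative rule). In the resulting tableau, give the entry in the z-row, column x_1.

Ratio test on column x_3 — row 1: 18/2 = 9; row 2: (10/3)/(1/3) = 10. Minimum is 9 at row 1 (w1 leaves); pivot element 2.
Divide row 1 by 2; eliminate column x_3 from the other rows.
Second iteration: most negative z-row entry is -3/2 in column w2, so w2 enters.
Ratio test on column w2 — row 1: entry -1/2 ≤ 0; row 2: (1/3)/(1/2) = 2/3. Minimum is 2/3 at row 2 (x_2 leaves); pivot element 1/2.
Divide row 2 by 1/2; eliminate column w2 from the other rows.
After both pivots, the entry at the z-row, column x_1 is 4.

4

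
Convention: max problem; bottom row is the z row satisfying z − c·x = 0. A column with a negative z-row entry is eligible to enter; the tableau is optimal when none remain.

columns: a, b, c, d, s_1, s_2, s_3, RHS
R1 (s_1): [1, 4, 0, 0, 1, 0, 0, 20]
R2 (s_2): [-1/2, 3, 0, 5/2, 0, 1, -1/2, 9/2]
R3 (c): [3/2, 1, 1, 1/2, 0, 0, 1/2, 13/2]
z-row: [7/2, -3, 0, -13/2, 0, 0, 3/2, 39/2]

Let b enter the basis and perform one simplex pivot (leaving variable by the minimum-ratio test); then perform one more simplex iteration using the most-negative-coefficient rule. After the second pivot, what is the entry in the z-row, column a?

Ratio test on column b — row 1: 20/4 = 5; row 2: (9/2)/3 = 3/2; row 3: (13/2)/1 = 13/2. Minimum is 3/2 at row 2 (s_2 leaves); pivot element 3.
Divide row 2 by 3; eliminate column b from the other rows.
Second iteration: most negative z-row entry is -4 in column d, so d enters.
Ratio test on column d — row 1: entry -10/3 ≤ 0; row 2: (3/2)/(5/6) = 9/5; row 3: entry -1/3 ≤ 0. Minimum is 9/5 at row 2 (b leaves); pivot element 5/6.
Divide row 2 by 5/6; eliminate column d from the other rows.
After both pivots, the entry at the z-row, column a is 11/5.

11/5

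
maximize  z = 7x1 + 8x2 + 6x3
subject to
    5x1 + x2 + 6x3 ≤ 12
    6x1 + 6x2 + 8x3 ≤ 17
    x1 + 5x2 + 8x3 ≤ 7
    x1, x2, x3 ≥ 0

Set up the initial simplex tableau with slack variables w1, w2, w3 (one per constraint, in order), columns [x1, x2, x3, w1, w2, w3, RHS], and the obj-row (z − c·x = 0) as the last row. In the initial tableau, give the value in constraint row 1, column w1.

1

Slack w1 belongs to constraint 1; its column is the unit vector e_1, so the entry in row 1 is 1.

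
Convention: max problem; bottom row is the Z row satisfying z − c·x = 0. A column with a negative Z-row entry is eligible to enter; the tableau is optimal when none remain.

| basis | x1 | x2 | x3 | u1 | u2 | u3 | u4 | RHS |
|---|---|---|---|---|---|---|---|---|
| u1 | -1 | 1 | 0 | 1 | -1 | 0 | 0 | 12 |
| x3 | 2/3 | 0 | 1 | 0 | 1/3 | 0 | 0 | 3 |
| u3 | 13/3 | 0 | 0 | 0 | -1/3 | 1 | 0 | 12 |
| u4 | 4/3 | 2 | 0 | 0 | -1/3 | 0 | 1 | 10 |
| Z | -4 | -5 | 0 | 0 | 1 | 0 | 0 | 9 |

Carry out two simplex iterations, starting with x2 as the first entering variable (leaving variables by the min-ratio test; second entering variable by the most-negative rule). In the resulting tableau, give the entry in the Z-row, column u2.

Ratio test on column x2 — row 1: 12/1 = 12; row 2: entry 0 ≤ 0; row 3: entry 0 ≤ 0; row 4: 10/2 = 5. Minimum is 5 at row 4 (u4 leaves); pivot element 2.
Divide row 4 by 2; eliminate column x2 from the other rows.
Second iteration: most negative Z-row entry is -2/3 in column x1, so x1 enters.
Ratio test on column x1 — row 1: entry -5/3 ≤ 0; row 2: 3/(2/3) = 9/2; row 3: 12/(13/3) = 36/13; row 4: 5/(2/3) = 15/2. Minimum is 36/13 at row 3 (u3 leaves); pivot element 13/3.
Divide row 3 by 13/3; eliminate column x1 from the other rows.
After both pivots, the entry at the Z-row, column u2 is 3/26.

3/26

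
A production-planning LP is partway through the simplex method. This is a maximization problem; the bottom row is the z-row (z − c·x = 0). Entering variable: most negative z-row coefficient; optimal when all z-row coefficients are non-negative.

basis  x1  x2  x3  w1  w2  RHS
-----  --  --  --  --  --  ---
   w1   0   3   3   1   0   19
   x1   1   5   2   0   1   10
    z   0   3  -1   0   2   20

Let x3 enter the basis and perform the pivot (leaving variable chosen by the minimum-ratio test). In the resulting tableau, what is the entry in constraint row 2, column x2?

5/2

Ratio test on column x3 — row 1: 19/3 = 19/3; row 2: 10/2 = 5. Minimum is 5 at row 2 (x1 leaves); pivot element 2.
Divide row 2 by 2; eliminate column x3 from the other rows.
In the new row 2, the x2 entry is the old entry divided by the pivot: 5/2 = 5/2.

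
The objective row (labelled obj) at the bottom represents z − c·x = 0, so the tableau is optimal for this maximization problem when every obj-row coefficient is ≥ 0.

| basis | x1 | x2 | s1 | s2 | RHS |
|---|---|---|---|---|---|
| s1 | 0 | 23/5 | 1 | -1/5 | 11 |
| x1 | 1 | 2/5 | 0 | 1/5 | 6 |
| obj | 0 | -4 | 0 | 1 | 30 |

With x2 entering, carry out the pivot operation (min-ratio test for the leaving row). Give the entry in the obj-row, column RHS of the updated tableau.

Ratio test on column x2 — row 1: 11/(23/5) = 55/23; row 2: 6/(2/5) = 15. Minimum is 55/23 at row 1 (s1 leaves); pivot element 23/5.
Divide row 1 by 23/5; eliminate column x2 from the other rows.
obj-row update in column RHS: 30 − (-4)·(55/23) = 910/23.

910/23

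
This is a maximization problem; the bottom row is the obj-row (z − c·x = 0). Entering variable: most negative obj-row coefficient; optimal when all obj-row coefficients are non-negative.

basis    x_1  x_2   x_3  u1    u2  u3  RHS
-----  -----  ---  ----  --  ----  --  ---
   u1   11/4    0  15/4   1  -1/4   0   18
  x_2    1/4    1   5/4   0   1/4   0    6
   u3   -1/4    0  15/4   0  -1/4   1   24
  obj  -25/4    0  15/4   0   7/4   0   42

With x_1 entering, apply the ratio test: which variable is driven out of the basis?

u1

Column x_1 entries and ratios — u1: 18/(11/4) = 72/11; x_2: 6/(1/4) = 24; u3: -1/4 ≤ 0, skip.
Smallest ratio is 72/11 in the row of u1, so u1 leaves.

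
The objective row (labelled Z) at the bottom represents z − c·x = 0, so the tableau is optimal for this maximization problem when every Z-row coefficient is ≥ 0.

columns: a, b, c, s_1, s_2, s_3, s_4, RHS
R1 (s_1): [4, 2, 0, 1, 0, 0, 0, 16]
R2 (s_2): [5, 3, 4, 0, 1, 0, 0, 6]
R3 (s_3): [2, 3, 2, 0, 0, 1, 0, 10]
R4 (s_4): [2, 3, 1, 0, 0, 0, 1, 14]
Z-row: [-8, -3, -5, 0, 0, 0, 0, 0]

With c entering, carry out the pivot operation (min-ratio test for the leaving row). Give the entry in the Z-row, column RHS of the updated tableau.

Ratio test on column c — row 1: entry 0 ≤ 0; row 2: 6/4 = 3/2; row 3: 10/2 = 5; row 4: 14/1 = 14. Minimum is 3/2 at row 2 (s_2 leaves); pivot element 4.
Divide row 2 by 4; eliminate column c from the other rows.
Z-row update in column RHS: 0 − (-5)·(3/2) = 15/2.

15/2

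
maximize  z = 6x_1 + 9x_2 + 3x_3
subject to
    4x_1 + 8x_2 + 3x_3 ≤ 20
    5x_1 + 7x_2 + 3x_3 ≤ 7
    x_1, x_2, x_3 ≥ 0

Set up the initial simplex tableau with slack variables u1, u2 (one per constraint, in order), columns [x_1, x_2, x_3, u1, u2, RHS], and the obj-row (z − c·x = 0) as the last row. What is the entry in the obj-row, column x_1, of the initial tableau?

The obj-row carries the negated objective coefficients: the x_1 entry is -6.

-6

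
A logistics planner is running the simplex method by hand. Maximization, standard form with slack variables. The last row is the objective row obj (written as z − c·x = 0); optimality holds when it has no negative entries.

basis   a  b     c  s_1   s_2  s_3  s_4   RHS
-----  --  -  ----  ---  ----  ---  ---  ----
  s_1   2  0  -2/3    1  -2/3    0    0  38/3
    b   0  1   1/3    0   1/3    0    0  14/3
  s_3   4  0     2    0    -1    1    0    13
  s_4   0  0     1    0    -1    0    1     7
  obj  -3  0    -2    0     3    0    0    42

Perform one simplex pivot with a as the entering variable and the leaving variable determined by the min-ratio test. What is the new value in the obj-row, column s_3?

Ratio test on column a — row 1: (38/3)/2 = 19/3; row 2: entry 0 ≤ 0; row 3: 13/4 = 13/4; row 4: entry 0 ≤ 0. Minimum is 13/4 at row 3 (s_3 leaves); pivot element 4.
Divide row 3 by 4; eliminate column a from the other rows.
obj-row update in column s_3: 0 − (-3)·(1/4) = 3/4.

3/4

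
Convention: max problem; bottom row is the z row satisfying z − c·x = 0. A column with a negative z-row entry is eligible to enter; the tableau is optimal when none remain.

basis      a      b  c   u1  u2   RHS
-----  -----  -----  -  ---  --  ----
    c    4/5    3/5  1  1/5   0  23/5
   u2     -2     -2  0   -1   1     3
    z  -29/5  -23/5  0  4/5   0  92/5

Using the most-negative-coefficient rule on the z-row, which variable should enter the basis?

Negative z-row entries: a: -29/5, b: -23/5.
The most negative is -29/5 in column a, so a enters.

a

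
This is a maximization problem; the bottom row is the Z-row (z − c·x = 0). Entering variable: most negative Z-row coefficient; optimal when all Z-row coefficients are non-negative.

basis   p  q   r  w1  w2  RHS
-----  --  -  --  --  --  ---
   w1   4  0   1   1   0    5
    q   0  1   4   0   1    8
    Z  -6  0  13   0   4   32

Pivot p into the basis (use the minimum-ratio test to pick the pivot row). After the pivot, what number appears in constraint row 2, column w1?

0

Ratio test on column p — row 1: 5/4 = 5/4; row 2: entry 0 ≤ 0. Minimum is 5/4 at row 1 (w1 leaves); pivot element 4.
Divide row 1 by 4; eliminate column p from the other rows.
Row 2 update in column w1: 0 − 0·(1/4) = 0.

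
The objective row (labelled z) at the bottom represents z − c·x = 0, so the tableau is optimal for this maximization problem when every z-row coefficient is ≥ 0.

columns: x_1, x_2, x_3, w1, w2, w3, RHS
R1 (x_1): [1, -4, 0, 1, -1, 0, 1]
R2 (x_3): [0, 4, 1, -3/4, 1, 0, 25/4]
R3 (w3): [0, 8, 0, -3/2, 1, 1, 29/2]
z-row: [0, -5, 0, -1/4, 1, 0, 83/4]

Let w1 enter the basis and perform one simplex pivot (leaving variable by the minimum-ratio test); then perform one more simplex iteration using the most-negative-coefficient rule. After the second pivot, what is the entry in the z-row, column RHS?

Ratio test on column w1 — row 1: 1/1 = 1; row 2: entry -3/4 ≤ 0; row 3: entry -3/2 ≤ 0. Minimum is 1 at row 1 (x_1 leaves); pivot element 1.
Divide row 1 by 1; eliminate column w1 from the other rows.
Second iteration: most negative z-row entry is -6 in column x_2, so x_2 enters.
Ratio test on column x_2 — row 1: entry -4 ≤ 0; row 2: 7/1 = 7; row 3: 16/2 = 8. Minimum is 7 at row 2 (x_3 leaves); pivot element 1.
Divide row 2 by 1; eliminate column x_2 from the other rows.
After both pivots, the entry at the z-row, column RHS is 63.

63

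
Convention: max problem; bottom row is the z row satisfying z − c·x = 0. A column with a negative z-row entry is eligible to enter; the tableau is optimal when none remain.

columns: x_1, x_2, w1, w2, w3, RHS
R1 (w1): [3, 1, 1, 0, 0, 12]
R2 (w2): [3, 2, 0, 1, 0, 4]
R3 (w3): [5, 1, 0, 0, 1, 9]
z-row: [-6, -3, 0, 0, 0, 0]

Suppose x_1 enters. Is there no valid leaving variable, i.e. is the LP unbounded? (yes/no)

Column x_1 has positive entries in row(s) 1, 2, 3, so the ratio test bounds it — not unbounded.

no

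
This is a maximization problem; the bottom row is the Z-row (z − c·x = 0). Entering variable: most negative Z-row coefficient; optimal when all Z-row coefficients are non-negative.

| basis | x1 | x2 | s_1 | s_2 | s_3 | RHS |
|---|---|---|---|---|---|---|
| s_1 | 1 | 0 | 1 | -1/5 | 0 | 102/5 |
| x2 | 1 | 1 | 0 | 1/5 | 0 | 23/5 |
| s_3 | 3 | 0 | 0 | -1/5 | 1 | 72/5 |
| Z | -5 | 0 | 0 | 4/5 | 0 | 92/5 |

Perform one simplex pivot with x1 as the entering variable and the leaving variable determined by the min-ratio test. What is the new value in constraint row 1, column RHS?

79/5

Ratio test on column x1 — row 1: (102/5)/1 = 102/5; row 2: (23/5)/1 = 23/5; row 3: (72/5)/3 = 24/5. Minimum is 23/5 at row 2 (x2 leaves); pivot element 1.
Divide row 2 by 1; eliminate column x1 from the other rows.
Row 1 update in column RHS: 102/5 − 1·(23/5) = 79/5.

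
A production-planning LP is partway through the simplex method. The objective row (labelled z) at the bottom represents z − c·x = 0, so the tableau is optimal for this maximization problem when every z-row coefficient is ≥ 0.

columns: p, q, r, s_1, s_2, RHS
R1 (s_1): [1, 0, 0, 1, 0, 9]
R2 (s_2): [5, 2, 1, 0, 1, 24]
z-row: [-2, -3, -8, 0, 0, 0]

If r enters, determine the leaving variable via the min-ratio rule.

Column r entries and ratios — s_1: 0 ≤ 0, skip; s_2: 24/1 = 24.
Smallest ratio is 24 in the row of s_2, so s_2 leaves.

s_2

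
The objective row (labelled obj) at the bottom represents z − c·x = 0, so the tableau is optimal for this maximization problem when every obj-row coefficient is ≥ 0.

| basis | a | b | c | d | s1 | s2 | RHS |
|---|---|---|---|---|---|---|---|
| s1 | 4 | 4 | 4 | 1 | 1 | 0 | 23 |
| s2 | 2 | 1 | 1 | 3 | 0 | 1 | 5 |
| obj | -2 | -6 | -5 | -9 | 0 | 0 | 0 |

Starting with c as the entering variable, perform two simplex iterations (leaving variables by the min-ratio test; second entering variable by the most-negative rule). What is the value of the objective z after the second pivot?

30

Ratio test on column c — row 1: 23/4 = 23/4; row 2: 5/1 = 5. Minimum is 5 at row 2 (s2 leaves); pivot element 1.
Pivot on row 2; the obj-row RHS becomes 0 − (-5)·5 = 25.
Next entering variable (most negative obj-row entry -1): b.
Ratio test on column b — row 1: entry 0 ≤ 0; row 2: 5/1 = 5. Minimum is 5 at row 2 (c leaves); pivot element 1.
After the second pivot the obj-row RHS is 25 − (-1)·5 = 30.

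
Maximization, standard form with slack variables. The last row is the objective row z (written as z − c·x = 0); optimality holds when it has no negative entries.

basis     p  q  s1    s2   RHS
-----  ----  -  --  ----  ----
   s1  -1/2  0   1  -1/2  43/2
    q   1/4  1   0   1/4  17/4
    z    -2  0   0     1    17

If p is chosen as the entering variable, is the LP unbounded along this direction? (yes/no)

Column p has positive entries in row(s) 2, so the ratio test bounds it — not unbounded.

no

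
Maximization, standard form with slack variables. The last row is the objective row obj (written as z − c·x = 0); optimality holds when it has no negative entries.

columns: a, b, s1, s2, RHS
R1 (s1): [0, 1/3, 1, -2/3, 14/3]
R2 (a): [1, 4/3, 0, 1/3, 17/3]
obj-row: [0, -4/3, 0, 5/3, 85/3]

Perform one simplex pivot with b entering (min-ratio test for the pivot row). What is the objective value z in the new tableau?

Ratio test on column b — row 1: (14/3)/(1/3) = 14; row 2: (17/3)/(4/3) = 17/4. Minimum is 17/4 at row 2 (a leaves); pivot element 4/3.
Pivot on row 2; the obj-row RHS becomes 85/3 − (-4/3)·(17/4) = 34.

34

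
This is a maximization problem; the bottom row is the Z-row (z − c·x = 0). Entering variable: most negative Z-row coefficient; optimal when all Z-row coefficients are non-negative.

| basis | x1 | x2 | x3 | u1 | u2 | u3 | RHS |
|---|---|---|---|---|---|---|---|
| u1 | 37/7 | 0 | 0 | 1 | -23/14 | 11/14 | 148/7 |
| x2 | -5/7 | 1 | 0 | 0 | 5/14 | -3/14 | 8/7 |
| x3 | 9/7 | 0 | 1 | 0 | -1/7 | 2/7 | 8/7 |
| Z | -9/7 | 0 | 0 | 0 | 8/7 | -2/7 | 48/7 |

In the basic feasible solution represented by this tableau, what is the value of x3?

8/7

x3 is basic (row 3); its value is the RHS of that row, 8/7.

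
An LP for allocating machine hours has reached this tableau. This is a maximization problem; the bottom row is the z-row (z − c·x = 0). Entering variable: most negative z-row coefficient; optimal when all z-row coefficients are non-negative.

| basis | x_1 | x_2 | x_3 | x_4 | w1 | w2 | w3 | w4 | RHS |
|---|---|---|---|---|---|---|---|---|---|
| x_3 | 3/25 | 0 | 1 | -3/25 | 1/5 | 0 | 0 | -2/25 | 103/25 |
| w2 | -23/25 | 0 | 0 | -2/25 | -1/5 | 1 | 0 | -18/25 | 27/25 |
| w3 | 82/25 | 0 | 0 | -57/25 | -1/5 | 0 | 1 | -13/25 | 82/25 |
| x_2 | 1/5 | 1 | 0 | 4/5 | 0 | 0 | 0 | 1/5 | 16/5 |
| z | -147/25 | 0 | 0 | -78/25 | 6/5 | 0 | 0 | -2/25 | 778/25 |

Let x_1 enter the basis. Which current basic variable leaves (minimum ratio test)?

w3

Column x_1 entries and ratios — x_3: (103/25)/(3/25) = 103/3; w2: -23/25 ≤ 0, skip; w3: (82/25)/(82/25) = 1; x_2: (16/5)/(1/5) = 16.
Smallest ratio is 1 in the row of w3, so w3 leaves.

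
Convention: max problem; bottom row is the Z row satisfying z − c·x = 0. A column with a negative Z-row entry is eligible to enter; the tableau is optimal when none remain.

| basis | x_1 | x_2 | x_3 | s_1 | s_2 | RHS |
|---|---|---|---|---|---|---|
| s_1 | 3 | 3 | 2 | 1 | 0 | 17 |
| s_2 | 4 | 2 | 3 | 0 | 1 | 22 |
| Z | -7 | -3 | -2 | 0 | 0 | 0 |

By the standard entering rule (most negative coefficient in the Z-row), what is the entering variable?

Negative Z-row entries: x_1: -7, x_2: -3, x_3: -2.
The most negative is -7 in column x_1, so x_1 enters.

x_1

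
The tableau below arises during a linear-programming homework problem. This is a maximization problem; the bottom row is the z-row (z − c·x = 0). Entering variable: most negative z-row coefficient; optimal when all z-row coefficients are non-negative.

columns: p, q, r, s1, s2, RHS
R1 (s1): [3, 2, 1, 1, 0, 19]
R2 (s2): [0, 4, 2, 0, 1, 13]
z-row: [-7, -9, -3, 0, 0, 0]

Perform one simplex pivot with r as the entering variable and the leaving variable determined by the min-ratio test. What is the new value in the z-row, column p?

Ratio test on column r — row 1: 19/1 = 19; row 2: 13/2 = 13/2. Minimum is 13/2 at row 2 (s2 leaves); pivot element 2.
Divide row 2 by 2; eliminate column r from the other rows.
z-row update in column p: -7 − (-3)·0 = -7.

-7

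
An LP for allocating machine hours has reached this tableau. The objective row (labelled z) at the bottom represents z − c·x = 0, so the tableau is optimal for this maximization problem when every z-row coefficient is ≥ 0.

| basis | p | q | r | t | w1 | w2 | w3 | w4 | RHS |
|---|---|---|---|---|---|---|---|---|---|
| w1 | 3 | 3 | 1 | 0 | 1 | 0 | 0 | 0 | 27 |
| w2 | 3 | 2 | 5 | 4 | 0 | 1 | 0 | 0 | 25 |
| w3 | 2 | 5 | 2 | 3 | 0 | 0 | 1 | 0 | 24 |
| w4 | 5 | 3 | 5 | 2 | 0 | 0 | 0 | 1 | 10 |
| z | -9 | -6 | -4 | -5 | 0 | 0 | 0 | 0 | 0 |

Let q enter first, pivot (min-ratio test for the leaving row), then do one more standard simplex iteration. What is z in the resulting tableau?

Ratio test on column q — row 1: 27/3 = 9; row 2: 25/2 = 25/2; row 3: 24/5 = 24/5; row 4: 10/3 = 10/3. Minimum is 10/3 at row 4 (w4 leaves); pivot element 3.
Pivot on row 4; the z-row RHS becomes 0 − (-6)·(10/3) = 20.
Next entering variable (most negative z-row entry -1): t.
Ratio test on column t — row 1: entry -2 ≤ 0; row 2: (55/3)/(8/3) = 55/8; row 3: entry -1/3 ≤ 0; row 4: (10/3)/(2/3) = 5. Minimum is 5 at row 4 (q leaves); pivot element 2/3.
After the second pivot the z-row RHS is 20 − (-1)·5 = 25.

25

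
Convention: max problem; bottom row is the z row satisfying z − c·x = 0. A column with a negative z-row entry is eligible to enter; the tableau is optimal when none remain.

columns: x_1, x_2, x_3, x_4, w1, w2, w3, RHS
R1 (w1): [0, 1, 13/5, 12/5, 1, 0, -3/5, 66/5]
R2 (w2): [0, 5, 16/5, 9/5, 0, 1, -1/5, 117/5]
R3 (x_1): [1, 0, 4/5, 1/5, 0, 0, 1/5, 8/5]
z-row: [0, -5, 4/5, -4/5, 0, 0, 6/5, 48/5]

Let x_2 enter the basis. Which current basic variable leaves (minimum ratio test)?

Column x_2 entries and ratios — w1: (66/5)/1 = 66/5; w2: (117/5)/5 = 117/25; x_1: 0 ≤ 0, skip.
Smallest ratio is 117/25 in the row of w2, so w2 leaves.

w2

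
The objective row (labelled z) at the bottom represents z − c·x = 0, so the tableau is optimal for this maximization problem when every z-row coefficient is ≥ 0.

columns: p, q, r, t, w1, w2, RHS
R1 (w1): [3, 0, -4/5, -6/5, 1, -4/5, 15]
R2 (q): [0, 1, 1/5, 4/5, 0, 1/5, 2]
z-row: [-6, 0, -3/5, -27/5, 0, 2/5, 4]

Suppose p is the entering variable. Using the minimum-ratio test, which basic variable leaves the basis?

Column p entries and ratios — w1: 15/3 = 5; q: 0 ≤ 0, skip.
Smallest ratio is 5 in the row of w1, so w1 leaves.

w1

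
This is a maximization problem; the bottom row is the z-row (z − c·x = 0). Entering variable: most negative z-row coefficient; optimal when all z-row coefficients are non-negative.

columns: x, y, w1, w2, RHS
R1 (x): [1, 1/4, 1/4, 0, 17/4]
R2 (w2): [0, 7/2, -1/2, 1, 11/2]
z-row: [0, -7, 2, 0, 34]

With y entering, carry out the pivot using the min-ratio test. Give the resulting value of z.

Ratio test on column y — row 1: (17/4)/(1/4) = 17; row 2: (11/2)/(7/2) = 11/7. Minimum is 11/7 at row 2 (w2 leaves); pivot element 7/2.
Pivot on row 2; the z-row RHS becomes 34 − (-7)·(11/7) = 45.

45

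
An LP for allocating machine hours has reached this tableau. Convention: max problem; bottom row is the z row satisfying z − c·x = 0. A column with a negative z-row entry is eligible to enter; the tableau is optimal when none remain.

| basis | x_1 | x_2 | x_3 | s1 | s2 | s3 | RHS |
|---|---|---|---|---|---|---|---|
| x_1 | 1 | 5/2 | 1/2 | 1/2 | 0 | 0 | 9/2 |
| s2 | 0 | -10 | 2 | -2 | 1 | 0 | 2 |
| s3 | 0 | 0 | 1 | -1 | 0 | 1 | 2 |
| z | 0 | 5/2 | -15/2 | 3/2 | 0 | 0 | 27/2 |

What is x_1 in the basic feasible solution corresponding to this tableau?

x_1 is basic (row 1); its value is the RHS of that row, 9/2.

9/2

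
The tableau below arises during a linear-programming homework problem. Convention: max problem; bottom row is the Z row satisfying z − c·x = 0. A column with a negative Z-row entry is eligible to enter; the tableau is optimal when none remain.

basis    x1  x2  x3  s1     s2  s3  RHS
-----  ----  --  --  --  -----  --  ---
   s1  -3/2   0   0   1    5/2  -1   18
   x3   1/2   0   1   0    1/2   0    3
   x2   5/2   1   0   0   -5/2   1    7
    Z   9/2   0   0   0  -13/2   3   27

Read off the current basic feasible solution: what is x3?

3

x3 is basic (row 2); its value is the RHS of that row, 3.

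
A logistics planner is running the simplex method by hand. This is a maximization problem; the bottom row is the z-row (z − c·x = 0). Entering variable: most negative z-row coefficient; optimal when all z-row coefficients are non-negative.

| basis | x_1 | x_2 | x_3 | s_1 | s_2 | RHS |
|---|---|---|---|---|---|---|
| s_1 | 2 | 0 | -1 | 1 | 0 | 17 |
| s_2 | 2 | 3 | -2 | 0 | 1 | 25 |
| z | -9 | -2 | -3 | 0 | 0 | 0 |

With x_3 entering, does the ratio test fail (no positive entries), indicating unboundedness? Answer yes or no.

Every constraint-row entry in column x_3 is ≤ 0, so increasing x_3 is unbounded.

yes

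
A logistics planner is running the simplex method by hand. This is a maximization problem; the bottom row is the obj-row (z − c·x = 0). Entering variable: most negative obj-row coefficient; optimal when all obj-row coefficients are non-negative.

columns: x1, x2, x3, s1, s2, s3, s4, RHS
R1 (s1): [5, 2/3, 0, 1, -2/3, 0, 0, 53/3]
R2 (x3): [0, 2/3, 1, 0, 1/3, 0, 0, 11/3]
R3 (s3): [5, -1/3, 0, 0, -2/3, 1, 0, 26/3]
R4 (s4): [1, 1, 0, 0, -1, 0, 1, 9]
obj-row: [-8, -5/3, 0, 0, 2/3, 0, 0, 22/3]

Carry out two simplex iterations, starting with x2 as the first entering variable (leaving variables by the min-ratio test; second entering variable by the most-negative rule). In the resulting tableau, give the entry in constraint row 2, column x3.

3/2

Ratio test on column x2 — row 1: (53/3)/(2/3) = 53/2; row 2: (11/3)/(2/3) = 11/2; row 3: entry -1/3 ≤ 0; row 4: 9/1 = 9. Minimum is 11/2 at row 2 (x3 leaves); pivot element 2/3.
Divide row 2 by 2/3; eliminate column x2 from the other rows.
Second iteration: most negative obj-row entry is -8 in column x1, so x1 enters.
Ratio test on column x1 — row 1: 14/5 = 14/5; row 2: entry 0 ≤ 0; row 3: (21/2)/5 = 21/10; row 4: (7/2)/1 = 7/2. Minimum is 21/10 at row 3 (s3 leaves); pivot element 5.
Divide row 3 by 5; eliminate column x1 from the other rows.
After both pivots, the entry at constraint row 2, column x3 is 3/2.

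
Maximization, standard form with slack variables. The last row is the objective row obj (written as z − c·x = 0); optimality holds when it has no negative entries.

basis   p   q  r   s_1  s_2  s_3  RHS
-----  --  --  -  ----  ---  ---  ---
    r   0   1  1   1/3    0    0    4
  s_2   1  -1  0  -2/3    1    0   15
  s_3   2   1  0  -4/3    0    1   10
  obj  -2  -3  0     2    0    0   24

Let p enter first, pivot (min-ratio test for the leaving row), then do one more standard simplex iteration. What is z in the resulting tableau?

42

Ratio test on column p — row 1: entry 0 ≤ 0; row 2: 15/1 = 15; row 3: 10/2 = 5. Minimum is 5 at row 3 (s_3 leaves); pivot element 2.
Pivot on row 3; the obj-row RHS becomes 24 − (-2)·5 = 34.
Next entering variable (most negative obj-row entry -2): q.
Ratio test on column q — row 1: 4/1 = 4; row 2: entry -3/2 ≤ 0; row 3: 5/(1/2) = 10. Minimum is 4 at row 1 (r leaves); pivot element 1.
After the second pivot the obj-row RHS is 34 − (-2)·4 = 42.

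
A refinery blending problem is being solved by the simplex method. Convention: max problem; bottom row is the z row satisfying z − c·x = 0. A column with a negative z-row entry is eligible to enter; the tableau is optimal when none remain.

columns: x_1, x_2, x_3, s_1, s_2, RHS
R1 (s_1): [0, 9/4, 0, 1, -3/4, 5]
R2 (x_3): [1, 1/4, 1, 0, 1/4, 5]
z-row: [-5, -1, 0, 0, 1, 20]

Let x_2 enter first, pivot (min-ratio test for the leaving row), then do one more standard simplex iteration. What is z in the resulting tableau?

Ratio test on column x_2 — row 1: 5/(9/4) = 20/9; row 2: 5/(1/4) = 20. Minimum is 20/9 at row 1 (s_1 leaves); pivot element 9/4.
Pivot on row 1; the z-row RHS becomes 20 − (-1)·(20/9) = 200/9.
Next entering variable (most negative z-row entry -5): x_1.
Ratio test on column x_1 — row 1: entry 0 ≤ 0; row 2: (40/9)/1 = 40/9. Minimum is 40/9 at row 2 (x_3 leaves); pivot element 1.
After the second pivot the z-row RHS is 200/9 − (-5)·(40/9) = 400/9.

400/9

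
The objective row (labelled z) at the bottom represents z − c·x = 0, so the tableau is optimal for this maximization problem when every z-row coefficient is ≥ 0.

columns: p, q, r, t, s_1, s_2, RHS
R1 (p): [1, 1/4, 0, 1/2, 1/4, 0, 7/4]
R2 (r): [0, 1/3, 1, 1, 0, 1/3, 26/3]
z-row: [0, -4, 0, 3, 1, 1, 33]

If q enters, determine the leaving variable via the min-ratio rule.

Column q entries and ratios — p: (7/4)/(1/4) = 7; r: (26/3)/(1/3) = 26.
Smallest ratio is 7 in the row of p, so p leaves.

p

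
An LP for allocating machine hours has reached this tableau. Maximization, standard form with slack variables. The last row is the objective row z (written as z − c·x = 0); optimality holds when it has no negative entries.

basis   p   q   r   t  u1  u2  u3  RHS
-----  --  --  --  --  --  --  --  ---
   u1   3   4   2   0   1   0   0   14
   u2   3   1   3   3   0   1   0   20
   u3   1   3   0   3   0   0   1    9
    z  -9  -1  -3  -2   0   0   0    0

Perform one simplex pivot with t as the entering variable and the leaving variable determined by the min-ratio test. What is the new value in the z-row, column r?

Ratio test on column t — row 1: entry 0 ≤ 0; row 2: 20/3 = 20/3; row 3: 9/3 = 3. Minimum is 3 at row 3 (u3 leaves); pivot element 3.
Divide row 3 by 3; eliminate column t from the other rows.
z-row update in column r: -3 − (-2)·0 = -3.

-3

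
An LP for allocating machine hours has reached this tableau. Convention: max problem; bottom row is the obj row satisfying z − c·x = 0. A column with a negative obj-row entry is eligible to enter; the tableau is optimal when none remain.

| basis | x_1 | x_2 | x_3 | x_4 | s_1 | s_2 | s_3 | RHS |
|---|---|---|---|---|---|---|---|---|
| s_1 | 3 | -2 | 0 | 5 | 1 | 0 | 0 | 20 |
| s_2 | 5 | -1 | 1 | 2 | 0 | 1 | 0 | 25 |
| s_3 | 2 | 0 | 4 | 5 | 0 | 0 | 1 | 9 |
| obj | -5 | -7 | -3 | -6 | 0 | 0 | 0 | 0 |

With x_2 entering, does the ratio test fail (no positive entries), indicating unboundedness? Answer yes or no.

Every constraint-row entry in column x_2 is ≤ 0, so increasing x_2 is unbounded.

yes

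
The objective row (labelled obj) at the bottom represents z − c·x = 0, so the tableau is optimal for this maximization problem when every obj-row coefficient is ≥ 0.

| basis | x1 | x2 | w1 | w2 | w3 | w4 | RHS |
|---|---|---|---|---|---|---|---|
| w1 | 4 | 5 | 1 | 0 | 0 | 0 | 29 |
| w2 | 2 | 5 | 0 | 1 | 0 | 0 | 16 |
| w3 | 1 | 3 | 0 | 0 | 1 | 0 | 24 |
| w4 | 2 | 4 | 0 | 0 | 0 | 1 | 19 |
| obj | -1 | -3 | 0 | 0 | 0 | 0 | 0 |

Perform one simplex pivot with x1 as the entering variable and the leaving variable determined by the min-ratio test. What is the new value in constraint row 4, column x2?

Ratio test on column x1 — row 1: 29/4 = 29/4; row 2: 16/2 = 8; row 3: 24/1 = 24; row 4: 19/2 = 19/2. Minimum is 29/4 at row 1 (w1 leaves); pivot element 4.
Divide row 1 by 4; eliminate column x1 from the other rows.
Row 4 update in column x2: 4 − 2·(5/4) = 3/2.

3/2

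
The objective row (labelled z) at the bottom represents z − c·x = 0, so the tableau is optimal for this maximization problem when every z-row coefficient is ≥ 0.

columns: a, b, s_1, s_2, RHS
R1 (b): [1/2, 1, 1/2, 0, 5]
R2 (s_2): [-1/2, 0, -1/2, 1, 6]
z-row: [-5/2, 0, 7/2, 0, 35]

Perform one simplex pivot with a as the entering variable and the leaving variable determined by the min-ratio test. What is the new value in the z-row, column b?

5

Ratio test on column a — row 1: 5/(1/2) = 10; row 2: entry -1/2 ≤ 0. Minimum is 10 at row 1 (b leaves); pivot element 1/2.
Divide row 1 by 1/2; eliminate column a from the other rows.
z-row update in column b: 0 − (-5/2)·2 = 5.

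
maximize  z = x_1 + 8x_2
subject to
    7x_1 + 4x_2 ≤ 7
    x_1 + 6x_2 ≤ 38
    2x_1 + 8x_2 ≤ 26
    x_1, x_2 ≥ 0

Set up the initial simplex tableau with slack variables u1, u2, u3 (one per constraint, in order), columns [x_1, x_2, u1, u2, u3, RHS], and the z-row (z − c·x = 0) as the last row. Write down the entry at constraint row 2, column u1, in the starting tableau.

Slack u1 belongs to constraint 1; its column is the unit vector e_1, so the entry in row 2 is 0.

0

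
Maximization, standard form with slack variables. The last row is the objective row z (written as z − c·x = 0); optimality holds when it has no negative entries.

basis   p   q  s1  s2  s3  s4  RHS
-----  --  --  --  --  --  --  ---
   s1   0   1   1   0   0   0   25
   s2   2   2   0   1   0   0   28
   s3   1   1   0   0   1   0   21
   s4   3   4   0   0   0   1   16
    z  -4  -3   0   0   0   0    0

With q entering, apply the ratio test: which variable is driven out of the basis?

s4

Column q entries and ratios — s1: 25/1 = 25; s2: 28/2 = 14; s3: 21/1 = 21; s4: 16/4 = 4.
Smallest ratio is 4 in the row of s4, so s4 leaves.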